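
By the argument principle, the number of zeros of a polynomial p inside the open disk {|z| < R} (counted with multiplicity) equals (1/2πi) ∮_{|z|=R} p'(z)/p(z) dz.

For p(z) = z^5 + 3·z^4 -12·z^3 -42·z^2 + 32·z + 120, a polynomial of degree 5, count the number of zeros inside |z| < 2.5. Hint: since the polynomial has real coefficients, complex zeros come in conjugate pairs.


The zeros of p are: 2, (-3 + 1i), (-3 - 1i), -2, 3.
Their magnitudes are: 2, 3.162, 3.162, 2, 3.
Zeros with |z| < R = 2.5: 2, -2.
Count = 2.
By the argument principle, (1/2πi) ∮_{|z|=R} p'(z)/p(z) dz equals exactly this count.

Number of zeros inside |z| < 2.5: 2.


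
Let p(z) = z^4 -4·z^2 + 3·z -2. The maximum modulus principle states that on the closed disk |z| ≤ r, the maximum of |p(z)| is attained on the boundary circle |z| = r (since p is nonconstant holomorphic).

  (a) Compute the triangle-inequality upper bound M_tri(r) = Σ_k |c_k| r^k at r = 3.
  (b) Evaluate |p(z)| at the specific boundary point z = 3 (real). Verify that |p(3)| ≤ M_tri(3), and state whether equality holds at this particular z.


Coefficients: c_0 = -2, c_1 = 3, c_2 = -4, c_3 = 0, c_4 = 1. Radius r = 3.
Part (a). Triangle bound: M_tri(r) = Σ_k |c_k| r^k
  = |-2|·3^0 + |3|·3^1 + |-4|·3^2 + |0|·3^3 + |1|·3^4
  = 2 + 9 + 36 + 0 + 81 = 128.
This bounds M(r) := max_{|z|=r} |p(z)| from above; equality holds iff all terms c_k z^k can be made to align in phase at a single z on |z|=r.
Part (b). At z = 3 (real, on the circle |z| = r):
  p(3) = (-2)·3^0 + (3)·3^1 + (-4)·3^2 + (0)·3^3 + (1)·3^4 = 52.
  |p(3)| = 52.
Check: |p(3)| = 52 ≤ 128 = M_tri(3). ✓ Equality does not hold at z = 3 (the coefficients have mixed signs, so the terms do not all align in phase there).

M_tri(3) = 128; |p(3)| = 52; equality at z=3: no.


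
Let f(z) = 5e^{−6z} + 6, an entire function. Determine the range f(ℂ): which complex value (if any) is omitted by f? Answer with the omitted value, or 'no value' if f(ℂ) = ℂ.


Little Picard bounds the complement of f(ℂ) to at most one point.
e^{−6z} is never zero on ℂ, so 5·e^{−6z} takes every value in ℂ ∖ {0}. Adding 6 shifts the range to ℂ ∖ {6}. Thus f omits exactly the value 6.

Omitted value: 6.


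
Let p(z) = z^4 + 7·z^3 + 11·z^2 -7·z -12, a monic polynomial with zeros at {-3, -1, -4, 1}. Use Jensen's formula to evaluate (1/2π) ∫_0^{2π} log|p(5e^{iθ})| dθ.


Zeros: -4, -3, -1, 1; r = 5.
Inside |z| < r: -4, -3, -1, 1. Outside (|z| ≥ r): ∅.
p(0) = -12, so log|p(0)| = log(12) = 2.4849.
Apply Jensen: I(r) = log|p(0)| + Σ_k log(r/|z_k|), summed over zeros inside |z| < r.
  log(r/|z_k|) for z_k = -3: log(5/3) = 0.5108
  log(r/|z_k|) for z_k = -1: log(5/1) = 1.6094
  log(r/|z_k|) for z_k = -4: log(5/4) = 0.2231
  log(r/|z_k|) for z_k = 1: log(5/1) = 1.6094
Sum over inside zeros: 3.9528.
I(r) = log|p(0)| + (inside sum) = 2.4849 + 3.9528 = 6.4378.
Closed form (all zeros inside, monic): I(r) = n·log(r) = 4·log(5) = 6.4378. ✓

I(r) ≈ 6.4378.


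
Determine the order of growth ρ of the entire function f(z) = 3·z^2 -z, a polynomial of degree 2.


|f(z)| ≤ Σ|c_k|·r^k = O(r^2) as r → ∞. Polynomial growth is O(e^{r^ε}) for every ε > 0 (since r^2/e^{r^ε} → 0), so ρ ≤ ε for all ε > 0, i.e. ρ = 0. Every nonconstant polynomial has order 0.
Therefore ρ = 0.

Order ρ = 0.


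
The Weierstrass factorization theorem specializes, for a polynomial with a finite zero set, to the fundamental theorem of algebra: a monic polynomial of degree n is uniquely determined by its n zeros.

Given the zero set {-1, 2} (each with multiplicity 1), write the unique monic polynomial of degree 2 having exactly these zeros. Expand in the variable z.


The polynomial is p(z) = ∏_{α ∈ S} (z − α), where S = {-1, 2}.
Expanding the product yields: p(z) = z^2 -z -2.
The resulting polynomial has degree 2 and real coefficients as required.

p(z) = z^2 -z -2.


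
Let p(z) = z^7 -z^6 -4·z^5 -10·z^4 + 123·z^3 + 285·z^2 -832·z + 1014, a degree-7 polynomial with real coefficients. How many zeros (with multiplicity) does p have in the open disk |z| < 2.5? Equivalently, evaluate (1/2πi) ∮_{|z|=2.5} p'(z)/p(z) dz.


The zeros of p are: (1 + 1i), (1 - 1i), -3, (3 + 2i), (3 - 2i), (-2 + 3i), (-2 - 3i).
Their magnitudes are: 1.414, 1.414, 3, 3.606, 3.606, 3.606, 3.606.
Zeros with |z| < R = 2.5: (1 + 1i), (1 - 1i).
Count = 2.
By the argument principle, (1/2πi) ∮_{|z|=R} p'(z)/p(z) dz equals exactly this count.

Number of zeros inside |z| < 2.5: 2.


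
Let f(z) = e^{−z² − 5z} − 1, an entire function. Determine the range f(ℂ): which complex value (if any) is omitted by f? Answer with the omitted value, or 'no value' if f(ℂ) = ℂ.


Little Picard bounds the complement of f(ℂ) to at most one point.
The exponent g(z) = −z² − 5z is a nonconstant polynomial, hence surjective onto ℂ. So e^{g(z)} takes every value in {e^w : w ∈ ℂ} = ℂ ∖ {0}. Adding -1 shifts the range to ℂ ∖ {-1}. f omits exactly -1.

Omitted value: -1.


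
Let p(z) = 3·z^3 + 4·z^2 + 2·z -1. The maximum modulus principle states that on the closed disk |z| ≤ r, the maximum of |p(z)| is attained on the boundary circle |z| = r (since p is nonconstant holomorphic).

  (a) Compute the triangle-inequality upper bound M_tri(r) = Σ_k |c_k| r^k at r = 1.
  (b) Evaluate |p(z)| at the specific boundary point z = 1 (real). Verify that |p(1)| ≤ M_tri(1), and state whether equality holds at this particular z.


Coefficients: c_0 = -1, c_1 = 2, c_2 = 4, c_3 = 3. Radius r = 1.
Part (a). Triangle bound: M_tri(r) = Σ_k |c_k| r^k
  = |-1|·1^0 + |2|·1^1 + |4|·1^2 + |3|·1^3
  = 1 + 2 + 4 + 3 = 10.
This bounds M(r) := max_{|z|=r} |p(z)| from above; equality holds iff all terms c_k z^k can be made to align in phase at a single z on |z|=r.
Part (b). At z = 1 (real, on the circle |z| = r):
  p(1) = (-1)·1^0 + (2)·1^1 + (4)·1^2 + (3)·1^3 = 8.
  |p(1)| = 8.
Check: |p(1)| = 8 ≤ 10 = M_tri(1). ✓ Equality does not hold at z = 1 (the coefficients have mixed signs, so the terms do not all align in phase there).

M_tri(1) = 10; |p(1)| = 8; equality at z=1: no.


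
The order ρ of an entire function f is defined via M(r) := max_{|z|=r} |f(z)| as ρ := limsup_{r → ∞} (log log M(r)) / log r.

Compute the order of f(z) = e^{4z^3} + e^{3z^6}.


Each summand is entire of order 3 and 6 respectively (as in the single-exponential case). The order of a sum is at most the max of the orders, so ρ ≤ 6. For the lower bound: on |z|=r choose arg z so that 3z^6 is real positive; then |e^{3z^6}| = e^{3r^6} while |e^{4z^3}| ≤ e^{4r^3} = o(e^{3r^6}). So |f| ≥ e^{3r^6}(1 − o(1)) and ρ ≥ 6. Hence ρ = max(3, 6) = 6.
Therefore ρ = 6.

Order ρ = 6.


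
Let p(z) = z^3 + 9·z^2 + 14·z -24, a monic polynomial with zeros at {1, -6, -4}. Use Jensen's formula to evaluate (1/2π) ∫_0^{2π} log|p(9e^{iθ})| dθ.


Zeros: -6, -4, 1; r = 9.
Inside |z| < r: -6, -4, 1. Outside (|z| ≥ r): ∅.
p(0) = -24, so log|p(0)| = log(24) = 3.1781.
Apply Jensen: I(r) = log|p(0)| + Σ_k log(r/|z_k|), summed over zeros inside |z| < r.
  log(r/|z_k|) for z_k = 1: log(9/1) = 2.1972
  log(r/|z_k|) for z_k = -6: log(9/6) = 0.4055
  log(r/|z_k|) for z_k = -4: log(9/4) = 0.8109
Sum over inside zeros: 3.4136.
I(r) = log|p(0)| + (inside sum) = 3.1781 + 3.4136 = 6.5917.
Closed form (all zeros inside, monic): I(r) = n·log(r) = 3·log(9) = 6.5917. ✓

I(r) ≈ 6.5917.


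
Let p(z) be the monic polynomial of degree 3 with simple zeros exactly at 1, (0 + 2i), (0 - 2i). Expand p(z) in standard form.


The polynomial is p(z) = ∏_{α ∈ S} (z − α), where S = {1, (0 + 2i), (0 - 2i)}.
Expanding the product yields: p(z) = z^3 -z^2 + 4·z -4.
Note conjugate pairs combine to real quadratics: (z − (0+2i))(z − (0−2i)) = z² + 4.
The resulting polynomial has degree 3 and real coefficients as required.

p(z) = z^3 -z^2 + 4·z -4.


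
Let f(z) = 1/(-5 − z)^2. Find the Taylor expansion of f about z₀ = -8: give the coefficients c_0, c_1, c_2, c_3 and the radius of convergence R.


Let w = z − z₀, so z = z₀ + w.
Then -5 − z = -5 − (z₀ + w) = (-5 − z₀) − w = 3 − w.
f(z) = 1/(3 − w)^2 = (1/(3)^2) · (1 − w/(3))^{−2}.
By the binomial series (1−u)^{−2} = Σ_{n≥0} C(n+1, 1) u^n for |u|<1, with u = w/(3):
  c_n = C(n+1, 1) / (3)^(n+2).
  c_0 = 1/(3)^2 = 1/9.
  c_1 = 2/(3)^3 = 2/27.
  c_2 = 3/(3)^4 = 1/27.
  c_3 = 4/(3)^5 = 4/243.
The series is valid for |w/d| < 1, i.e. |z − z₀| < |d|.
Radius of convergence: R = |-5 − z₀| = |3| = 3 (distance from z₀ to the singularity z = -5).

c_0 = 1/9, c_1 = 2/27, c_2 = 1/27, c_3 = 4/243; R = 3.


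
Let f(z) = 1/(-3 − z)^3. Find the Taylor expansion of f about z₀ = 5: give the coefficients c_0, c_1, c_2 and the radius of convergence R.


Let w = z − z₀, so z = z₀ + w.
Then -3 − z = -3 − (z₀ + w) = (-3 − z₀) − w = -8 − w.
f(z) = 1/(-8 − w)^3 = (1/(-8)^3) · (1 − w/(-8))^{−3}.
By the binomial series (1−u)^{−3} = Σ_{n≥0} C(n+2, 2) u^n for |u|<1, with u = w/(-8):
  c_n = C(n+2, 2) / (-8)^(n+3).
  c_0 = 1/(-8)^3 = -1/512.
  c_1 = 3/(-8)^4 = 3/4096.
  c_2 = 6/(-8)^5 = -3/16384.
The series is valid for |w/d| < 1, i.e. |z − z₀| < |d|.
Radius of convergence: R = |-3 − z₀| = |-8| = 8 (distance from z₀ to the singularity z = -3).

c_0 = -1/512, c_1 = 3/4096, c_2 = -3/16384; R = 8.


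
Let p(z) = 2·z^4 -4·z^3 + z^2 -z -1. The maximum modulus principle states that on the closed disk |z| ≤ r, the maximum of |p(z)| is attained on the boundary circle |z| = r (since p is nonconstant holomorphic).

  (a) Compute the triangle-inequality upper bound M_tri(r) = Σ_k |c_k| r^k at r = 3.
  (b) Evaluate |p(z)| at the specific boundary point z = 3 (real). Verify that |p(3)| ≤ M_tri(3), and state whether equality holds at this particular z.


Coefficients: c_0 = -1, c_1 = -1, c_2 = 1, c_3 = -4, c_4 = 2. Radius r = 3.
Part (a). Triangle bound: M_tri(r) = Σ_k |c_k| r^k
  = |-1|·3^0 + |-1|·3^1 + |1|·3^2 + |-4|·3^3 + |2|·3^4
  = 1 + 3 + 9 + 108 + 162 = 283.
This bounds M(r) := max_{|z|=r} |p(z)| from above; equality holds iff all terms c_k z^k can be made to align in phase at a single z on |z|=r.
Part (b). At z = 3 (real, on the circle |z| = r):
  p(3) = (-1)·3^0 + (-1)·3^1 + (1)·3^2 + (-4)·3^3 + (2)·3^4 = 59.
  |p(3)| = 59.
Check: |p(3)| = 59 ≤ 283 = M_tri(3). ✓ Equality does not hold at z = 3 (the coefficients have mixed signs, so the terms do not all align in phase there).

M_tri(3) = 283; |p(3)| = 59; equality at z=3: no.


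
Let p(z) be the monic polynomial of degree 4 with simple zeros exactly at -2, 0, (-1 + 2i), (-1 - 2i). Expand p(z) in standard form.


The polynomial is p(z) = ∏_{α ∈ S} (z − α), where S = {-2, 0, (-1 + 2i), (-1 - 2i)}.
Expanding the product yields: p(z) = z^4 + 4·z^3 + 9·z^2 + 10·z.
Note conjugate pairs combine to real quadratics: (z − (-1+2i))(z − (-1−2i)) = z² + 2z + 5.
The resulting polynomial has degree 4 and real coefficients as required.

p(z) = z^4 + 4·z^3 + 9·z^2 + 10·z.


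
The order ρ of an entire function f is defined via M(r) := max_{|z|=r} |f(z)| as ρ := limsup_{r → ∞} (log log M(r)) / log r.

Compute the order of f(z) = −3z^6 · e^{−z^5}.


M(r) = max_{|z|=r} |-3|·|z|^6·|e^{−z^5}| = 3·r^6 · e^{1r^5} (the factors attain their maxima compatibly on |z|=r). Then log M(r) = log 3 + 6·log r + 1r^5, dominated by the last term, so log log M(r) ~ 5·log r. The polynomial factor -3z^6 contributes only a log r term and does not affect the order. ρ = 5.
Therefore ρ = 5.

Order ρ = 5.


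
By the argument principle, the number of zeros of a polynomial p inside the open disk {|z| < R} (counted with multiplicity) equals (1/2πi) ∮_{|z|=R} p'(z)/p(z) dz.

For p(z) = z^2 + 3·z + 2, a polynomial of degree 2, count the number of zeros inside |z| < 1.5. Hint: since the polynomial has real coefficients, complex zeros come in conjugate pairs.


The zeros of p are: -1, -2.
Their magnitudes are: 1, 2.
Zeros with |z| < R = 1.5: -1.
Count = 1.
By the argument principle, (1/2πi) ∮_{|z|=R} p'(z)/p(z) dz equals exactly this count.

Number of zeros inside |z| < 1.5: 1.


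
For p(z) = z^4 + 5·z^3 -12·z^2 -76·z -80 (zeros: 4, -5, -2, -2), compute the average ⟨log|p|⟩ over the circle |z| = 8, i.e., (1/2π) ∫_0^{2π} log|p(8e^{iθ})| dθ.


Zeros: -5, -2, -2, 4; r = 8.
Inside |z| < r: -5, -2, -2, 4. Outside (|z| ≥ r): ∅.
p(0) = -80, so log|p(0)| = log(80) = 4.3820.
Apply Jensen: I(r) = log|p(0)| + Σ_k log(r/|z_k|), summed over zeros inside |z| < r.
  log(r/|z_k|) for z_k = 4: log(8/4) = 0.6931
  log(r/|z_k|) for z_k = -5: log(8/5) = 0.4700
  log(r/|z_k|) for z_k = -2: log(8/2) = 1.3863
  log(r/|z_k|) for z_k = -2: log(8/2) = 1.3863
Sum over inside zeros: 3.9357.
I(r) = log|p(0)| + (inside sum) = 4.3820 + 3.9357 = 8.3178.
Closed form (all zeros inside, monic): I(r) = n·log(r) = 4·log(8) = 8.3178. ✓

I(r) ≈ 8.3178.


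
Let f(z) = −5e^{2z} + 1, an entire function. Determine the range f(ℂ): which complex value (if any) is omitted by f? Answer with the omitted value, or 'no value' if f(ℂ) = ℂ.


Little Picard bounds the complement of f(ℂ) to at most one point.
e^{2z} is never zero on ℂ, so -5·e^{2z} takes every value in ℂ ∖ {0}. Adding 1 shifts the range to ℂ ∖ {1}. Thus f omits exactly the value 1.

Omitted value: 1.


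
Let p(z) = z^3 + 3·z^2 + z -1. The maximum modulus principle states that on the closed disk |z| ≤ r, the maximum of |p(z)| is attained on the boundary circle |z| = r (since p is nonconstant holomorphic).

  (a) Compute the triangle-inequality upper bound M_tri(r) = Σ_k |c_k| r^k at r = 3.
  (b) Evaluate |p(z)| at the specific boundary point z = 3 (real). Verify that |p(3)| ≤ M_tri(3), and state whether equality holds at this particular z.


Coefficients: c_0 = -1, c_1 = 1, c_2 = 3, c_3 = 1. Radius r = 3.
Part (a). Triangle bound: M_tri(r) = Σ_k |c_k| r^k
  = |-1|·3^0 + |1|·3^1 + |3|·3^2 + |1|·3^3
  = 1 + 3 + 27 + 27 = 58.
This bounds M(r) := max_{|z|=r} |p(z)| from above; equality holds iff all terms c_k z^k can be made to align in phase at a single z on |z|=r.
Part (b). At z = 3 (real, on the circle |z| = r):
  p(3) = (-1)·3^0 + (1)·3^1 + (3)·3^2 + (1)·3^3 = 56.
  |p(3)| = 56.
Check: |p(3)| = 56 ≤ 58 = M_tri(3). ✓ Equality does not hold at z = 3 (the coefficients have mixed signs, so the terms do not all align in phase there).

M_tri(3) = 58; |p(3)| = 56; equality at z=3: no.


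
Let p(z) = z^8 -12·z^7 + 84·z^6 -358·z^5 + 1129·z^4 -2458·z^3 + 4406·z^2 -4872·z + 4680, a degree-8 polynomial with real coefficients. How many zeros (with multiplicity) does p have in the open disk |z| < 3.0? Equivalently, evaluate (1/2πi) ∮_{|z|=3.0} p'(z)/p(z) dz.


The zeros of p are: (3 + 3i), (3 - 3i), (2 + 3i), (2 - 3i), (1 + 2i), (1 - 2i), (0 + 2i), (0 - 2i).
Their magnitudes are: 4.243, 4.243, 3.606, 3.606, 2.236, 2.236, 2, 2.
Zeros with |z| < R = 3.0: (1 + 2i), (1 - 2i), (0 + 2i), (0 - 2i).
Count = 4.
By the argument principle, (1/2πi) ∮_{|z|=R} p'(z)/p(z) dz equals exactly this count.

Number of zeros inside |z| < 3.0: 4.


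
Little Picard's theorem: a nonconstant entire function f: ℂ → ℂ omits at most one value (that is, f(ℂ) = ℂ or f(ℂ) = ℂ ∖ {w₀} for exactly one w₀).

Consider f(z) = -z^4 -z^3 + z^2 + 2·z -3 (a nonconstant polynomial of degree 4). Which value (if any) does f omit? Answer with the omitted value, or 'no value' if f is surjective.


Little Picard bounds the complement of f(ℂ) to at most one point.
For every w ∈ ℂ, the equation p(z) − w = 0 is a nonconstant polynomial in z and hence has at least one root by the fundamental theorem of algebra. So p is surjective onto ℂ, omitting no value.

Omitted value: no value.


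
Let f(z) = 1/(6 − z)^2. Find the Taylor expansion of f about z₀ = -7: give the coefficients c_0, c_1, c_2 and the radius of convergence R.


Let w = z − z₀, so z = z₀ + w.
Then 6 − z = 6 − (z₀ + w) = (6 − z₀) − w = 13 − w.
f(z) = 1/(13 − w)^2 = (1/(13)^2) · (1 − w/(13))^{−2}.
By the binomial series (1−u)^{−2} = Σ_{n≥0} C(n+1, 1) u^n for |u|<1, with u = w/(13):
  c_n = C(n+1, 1) / (13)^(n+2).
  c_0 = 1/(13)^2 = 1/169.
  c_1 = 2/(13)^3 = 2/2197.
  c_2 = 3/(13)^4 = 3/28561.
The series is valid for |w/d| < 1, i.e. |z − z₀| < |d|.
Radius of convergence: R = |6 − z₀| = |13| = 13 (distance from z₀ to the singularity z = 6).

c_0 = 1/169, c_1 = 2/2197, c_2 = 3/28561; R = 13.


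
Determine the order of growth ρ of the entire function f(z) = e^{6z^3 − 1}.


|e^{6z^3 − 1}| = e^{Re(6·z^3) + -1} ≤ e^{6|z|^3 + -1} = e^{6r^3 + -1} on |z| = r, so ρ ≤ 3. Choosing z on |z|=r so that 6·z^3 is real positive (always possible by picking arg z appropriately) gives |f(z)| = e^{6r^3 + -1}, matching the bound. The additive constant -1 does not affect log log M(r) ~ 3·log r. Hence ρ = 3.
Therefore ρ = 3.

Order ρ = 3.


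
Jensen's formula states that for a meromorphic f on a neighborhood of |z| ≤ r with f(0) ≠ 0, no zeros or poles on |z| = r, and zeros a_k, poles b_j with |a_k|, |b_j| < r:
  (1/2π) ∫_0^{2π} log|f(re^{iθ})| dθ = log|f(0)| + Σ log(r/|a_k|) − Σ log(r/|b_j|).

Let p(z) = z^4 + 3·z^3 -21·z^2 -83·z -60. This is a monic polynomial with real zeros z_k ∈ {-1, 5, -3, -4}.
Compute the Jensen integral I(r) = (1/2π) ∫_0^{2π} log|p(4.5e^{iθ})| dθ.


Zeros: -4, -3, -1, 5; r = 4.5.
Inside |z| < r: -4, -3, -1. Outside (|z| ≥ r): 5.
p(0) = -60, so log|p(0)| = log(60) = 4.0943.
Apply Jensen: I(r) = log|p(0)| + Σ_k log(r/|z_k|), summed over zeros inside |z| < r.
  log(r/|z_k|) for z_k = -1: log(4.5/1) = 1.5041
  log(r/|z_k|) for z_k = -3: log(4.5/3) = 0.4055
  log(r/|z_k|) for z_k = -4: log(4.5/4) = 0.1178
  Outside zeros (5) contribute nothing to the Jensen sum.
Sum over inside zeros: 2.0273.
I(r) = log|p(0)| + (inside sum) = 4.0943 + 2.0273 = 6.1217.
Note: since some zeros are outside |z| ≤ r, the simplified n·log(r) form does NOT apply — only the inside zeros contribute.

I(r) ≈ 6.1217.


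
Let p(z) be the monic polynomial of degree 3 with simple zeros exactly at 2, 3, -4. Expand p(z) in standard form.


The polynomial is p(z) = ∏_{α ∈ S} (z − α), where S = {2, 3, -4}.
Expanding the product yields: p(z) = z^3 -z^2 -14·z + 24.
The resulting polynomial has degree 3 and real coefficients as required.

p(z) = z^3 -z^2 -14·z + 24.


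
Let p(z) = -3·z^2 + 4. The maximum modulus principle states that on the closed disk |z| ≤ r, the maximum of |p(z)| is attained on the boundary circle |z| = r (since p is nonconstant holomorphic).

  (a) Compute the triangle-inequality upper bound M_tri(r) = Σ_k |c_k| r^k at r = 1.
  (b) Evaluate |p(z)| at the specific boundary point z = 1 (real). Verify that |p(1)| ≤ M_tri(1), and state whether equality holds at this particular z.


Coefficients: c_0 = 4, c_1 = 0, c_2 = -3. Radius r = 1.
Part (a). Triangle bound: M_tri(r) = Σ_k |c_k| r^k
  = |4|·1^0 + |0|·1^1 + |-3|·1^2
  = 4 + 0 + 3 = 7.
This bounds M(r) := max_{|z|=r} |p(z)| from above; equality holds iff all terms c_k z^k can be made to align in phase at a single z on |z|=r.
Part (b). At z = 1 (real, on the circle |z| = r):
  p(1) = (4)·1^0 + (0)·1^1 + (-3)·1^2 = 1.
  |p(1)| = 1.
Check: |p(1)| = 1 ≤ 7 = M_tri(1). ✓ Equality does not hold at z = 1 (the coefficients have mixed signs, so the terms do not all align in phase there).

M_tri(1) = 7; |p(1)| = 1; equality at z=1: no.


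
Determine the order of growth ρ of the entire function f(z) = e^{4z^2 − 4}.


|e^{4z^2 − 4}| = e^{Re(4·z^2) + -4} ≤ e^{4|z|^2 + -4} = e^{4r^2 + -4} on |z| = r, so ρ ≤ 2. Choosing z on |z|=r so that 4·z^2 is real positive (always possible by picking arg z appropriately) gives |f(z)| = e^{4r^2 + -4}, matching the bound. The additive constant -4 does not affect log log M(r) ~ 2·log r. Hence ρ = 2.
Therefore ρ = 2.

Order ρ = 2.


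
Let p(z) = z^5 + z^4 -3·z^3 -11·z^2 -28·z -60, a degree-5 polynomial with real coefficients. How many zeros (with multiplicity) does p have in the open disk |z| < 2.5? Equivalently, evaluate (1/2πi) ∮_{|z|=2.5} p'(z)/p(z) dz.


The zeros of p are: (0 + 2i), (0 - 2i), 3, (-2 + 1i), (-2 - 1i).
Their magnitudes are: 2, 2, 3, 2.236, 2.236.
Zeros with |z| < R = 2.5: (0 + 2i), (0 - 2i), (-2 + 1i), (-2 - 1i).
Count = 4.
By the argument principle, (1/2πi) ∮_{|z|=R} p'(z)/p(z) dz equals exactly this count.

Number of zeros inside |z| < 2.5: 4.


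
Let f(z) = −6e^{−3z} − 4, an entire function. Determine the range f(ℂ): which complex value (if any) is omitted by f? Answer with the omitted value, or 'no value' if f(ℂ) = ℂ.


Little Picard bounds the complement of f(ℂ) to at most one point.
e^{−3z} is never zero on ℂ, so -6·e^{−3z} takes every value in ℂ ∖ {0}. Adding -4 shifts the range to ℂ ∖ {-4}. Thus f omits exactly the value -4.

Omitted value: -4.


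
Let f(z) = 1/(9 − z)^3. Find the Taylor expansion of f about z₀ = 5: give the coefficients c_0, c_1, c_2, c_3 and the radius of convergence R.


Let w = z − z₀, so z = z₀ + w.
Then 9 − z = 9 − (z₀ + w) = (9 − z₀) − w = 4 − w.
f(z) = 1/(4 − w)^3 = (1/(4)^3) · (1 − w/(4))^{−3}.
By the binomial series (1−u)^{−3} = Σ_{n≥0} C(n+2, 2) u^n for |u|<1, with u = w/(4):
  c_n = C(n+2, 2) / (4)^(n+3).
  c_0 = 1/(4)^3 = 1/64.
  c_1 = 3/(4)^4 = 3/256.
  c_2 = 6/(4)^5 = 3/512.
  c_3 = 10/(4)^6 = 5/2048.
The series is valid for |w/d| < 1, i.e. |z − z₀| < |d|.
Radius of convergence: R = |9 − z₀| = |4| = 4 (distance from z₀ to the singularity z = 9).

c_0 = 1/64, c_1 = 3/256, c_2 = 3/512, c_3 = 5/2048; R = 4.


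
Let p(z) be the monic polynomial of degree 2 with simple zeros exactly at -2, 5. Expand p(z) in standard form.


The polynomial is p(z) = ∏_{α ∈ S} (z − α), where S = {-2, 5}.
Expanding the product yields: p(z) = z^2 -3·z -10.
The resulting polynomial has degree 2 and real coefficients as required.

p(z) = z^2 -3·z -10.


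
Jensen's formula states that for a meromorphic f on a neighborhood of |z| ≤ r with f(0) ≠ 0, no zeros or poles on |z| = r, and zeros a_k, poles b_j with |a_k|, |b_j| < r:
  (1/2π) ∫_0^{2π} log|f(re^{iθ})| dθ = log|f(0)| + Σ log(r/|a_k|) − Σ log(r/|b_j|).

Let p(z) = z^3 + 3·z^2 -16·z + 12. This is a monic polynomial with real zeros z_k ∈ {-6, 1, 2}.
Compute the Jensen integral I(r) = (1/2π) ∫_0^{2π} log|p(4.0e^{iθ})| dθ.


Zeros: -6, 1, 2; r = 4.0.
Inside |z| < r: 1, 2. Outside (|z| ≥ r): -6.
p(0) = 12, so log|p(0)| = log(12) = 2.4849.
Apply Jensen: I(r) = log|p(0)| + Σ_k log(r/|z_k|), summed over zeros inside |z| < r.
  log(r/|z_k|) for z_k = 1: log(4.0/1) = 1.3863
  log(r/|z_k|) for z_k = 2: log(4.0/2) = 0.6931
  Outside zeros (-6) contribute nothing to the Jensen sum.
Sum over inside zeros: 2.0794.
I(r) = log|p(0)| + (inside sum) = 2.4849 + 2.0794 = 4.5643.
Note: since some zeros are outside |z| ≤ r, the simplified n·log(r) form does NOT apply — only the inside zeros contribute.

I(r) ≈ 4.5643.


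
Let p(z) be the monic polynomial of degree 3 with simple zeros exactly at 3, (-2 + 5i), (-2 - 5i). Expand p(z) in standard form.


The polynomial is p(z) = ∏_{α ∈ S} (z − α), where S = {3, (-2 + 5i), (-2 - 5i)}.
Expanding the product yields: p(z) = z^3 + z^2 + 17·z -87.
Note conjugate pairs combine to real quadratics: (z − (-2+5i))(z − (-2−5i)) = z² + 4z + 29.
The resulting polynomial has degree 3 and real coefficients as required.

p(z) = z^3 + z^2 + 17·z -87.


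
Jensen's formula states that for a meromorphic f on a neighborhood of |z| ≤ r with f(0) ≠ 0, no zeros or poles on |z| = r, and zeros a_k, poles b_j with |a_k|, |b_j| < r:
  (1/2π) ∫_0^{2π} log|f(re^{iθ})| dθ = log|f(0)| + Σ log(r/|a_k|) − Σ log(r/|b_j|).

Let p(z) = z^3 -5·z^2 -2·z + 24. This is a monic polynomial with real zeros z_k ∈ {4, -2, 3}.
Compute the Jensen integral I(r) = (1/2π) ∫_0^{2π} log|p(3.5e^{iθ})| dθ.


Zeros: -2, 3, 4; r = 3.5.
Inside |z| < r: -2, 3. Outside (|z| ≥ r): 4.
p(0) = 24, so log|p(0)| = log(24) = 3.1781.
Apply Jensen: I(r) = log|p(0)| + Σ_k log(r/|z_k|), summed over zeros inside |z| < r.
  log(r/|z_k|) for z_k = -2: log(3.5/2) = 0.5596
  log(r/|z_k|) for z_k = 3: log(3.5/3) = 0.1542
  Outside zeros (4) contribute nothing to the Jensen sum.
Sum over inside zeros: 0.7138.
I(r) = log|p(0)| + (inside sum) = 3.1781 + 0.7138 = 3.8918.
Note: since some zeros are outside |z| ≤ r, the simplified n·log(r) form does NOT apply — only the inside zeros contribute.

I(r) ≈ 3.8918.


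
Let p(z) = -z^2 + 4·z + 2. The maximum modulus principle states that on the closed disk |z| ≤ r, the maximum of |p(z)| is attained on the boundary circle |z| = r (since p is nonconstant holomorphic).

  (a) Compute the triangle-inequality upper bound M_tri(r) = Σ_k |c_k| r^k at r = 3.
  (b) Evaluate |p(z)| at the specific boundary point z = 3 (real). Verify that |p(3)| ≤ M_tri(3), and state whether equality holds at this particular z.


Coefficients: c_0 = 2, c_1 = 4, c_2 = -1. Radius r = 3.
Part (a). Triangle bound: M_tri(r) = Σ_k |c_k| r^k
  = |2|·3^0 + |4|·3^1 + |-1|·3^2
  = 2 + 12 + 9 = 23.
This bounds M(r) := max_{|z|=r} |p(z)| from above; equality holds iff all terms c_k z^k can be made to align in phase at a single z on |z|=r.
Part (b). At z = 3 (real, on the circle |z| = r):
  p(3) = (2)·3^0 + (4)·3^1 + (-1)·3^2 = 5.
  |p(3)| = 5.
Check: |p(3)| = 5 ≤ 23 = M_tri(3). ✓ Equality does not hold at z = 3 (the coefficients have mixed signs, so the terms do not all align in phase there).

M_tri(3) = 23; |p(3)| = 5; equality at z=3: no.


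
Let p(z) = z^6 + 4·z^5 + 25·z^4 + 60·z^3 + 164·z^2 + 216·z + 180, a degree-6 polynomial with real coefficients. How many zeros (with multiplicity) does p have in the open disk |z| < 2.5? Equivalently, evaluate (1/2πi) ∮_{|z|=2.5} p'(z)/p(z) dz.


The zeros of p are: (-1 + 1i), (-1 - 1i), (-1 + 3i), (-1 - 3i), (0 + 3i), (0 - 3i).
Their magnitudes are: 1.414, 1.414, 3.162, 3.162, 3, 3.
Zeros with |z| < R = 2.5: (-1 + 1i), (-1 - 1i).
Count = 2.
By the argument principle, (1/2πi) ∮_{|z|=R} p'(z)/p(z) dz equals exactly this count.

Number of zeros inside |z| < 2.5: 2.


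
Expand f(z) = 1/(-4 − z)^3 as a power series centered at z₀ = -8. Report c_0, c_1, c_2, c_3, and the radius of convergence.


Let w = z − z₀, so z = z₀ + w.
Then -4 − z = -4 − (z₀ + w) = (-4 − z₀) − w = 4 − w.
f(z) = 1/(4 − w)^3 = (1/(4)^3) · (1 − w/(4))^{−3}.
By the binomial series (1−u)^{−3} = Σ_{n≥0} C(n+2, 2) u^n for |u|<1, with u = w/(4):
  c_n = C(n+2, 2) / (4)^(n+3).
  c_0 = 1/(4)^3 = 1/64.
  c_1 = 3/(4)^4 = 3/256.
  c_2 = 6/(4)^5 = 3/512.
  c_3 = 10/(4)^6 = 5/2048.
The series is valid for |w/d| < 1, i.e. |z − z₀| < |d|.
Radius of convergence: R = |-4 − z₀| = |4| = 4 (distance from z₀ to the singularity z = -4).

c_0 = 1/64, c_1 = 3/256, c_2 = 3/512, c_3 = 5/2048; R = 4.


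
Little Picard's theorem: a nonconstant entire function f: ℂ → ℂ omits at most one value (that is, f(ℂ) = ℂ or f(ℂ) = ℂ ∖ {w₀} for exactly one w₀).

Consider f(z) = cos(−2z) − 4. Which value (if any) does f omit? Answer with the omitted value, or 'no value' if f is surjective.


Little Picard bounds the complement of f(ℂ) to at most one point.
cos is entire and surjective onto ℂ: for every w ∈ ℂ, cos(ζ) = w has a solution ζ ∈ ℂ (e.g., via the complex inverse arccos). With ζ = −2z this gives z = ζ/(-2). Then 1·cos(−2z) takes every value in 1·ℂ = ℂ, and adding -4 is a bijection of ℂ. So f is surjective and omits no value. (Note: only on the real line is cos bounded by [−1, 1].)

Omitted value: no value.


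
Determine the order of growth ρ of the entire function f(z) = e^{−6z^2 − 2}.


|e^{−6z^2 − 2}| = e^{Re(-6·z^2) + -2} ≤ e^{6|z|^2 + -2} = e^{6r^2 + -2} on |z| = r, so ρ ≤ 2. Choosing z on |z|=r so that -6·z^2 is real positive (always possible by picking arg z appropriately) gives |f(z)| = e^{6r^2 + -2}, matching the bound. The additive constant -2 does not affect log log M(r) ~ 2·log r. Hence ρ = 2.
Therefore ρ = 2.

Order ρ = 2.


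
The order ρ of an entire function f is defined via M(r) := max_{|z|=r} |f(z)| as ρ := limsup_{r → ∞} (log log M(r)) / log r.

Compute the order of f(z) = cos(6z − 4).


cos(w) is a linear combination of e^{iw} and e^{−iw} (or e^w, e^{−w} in the hyperbolic case), so |cos(w)| ≤ e^{|w|}. With w = 6z − 4, |w| ≤ 6|z| + 4 = 6r + 4 on |z| = r, giving M(r) ≤ e^{6r + 4}, so ρ ≤ 1. On a suitable ray (z = it for sin/cos; z = t for sinh/cosh, t real → ∞), |cos(6z − 4)| grows like e^{6|t|}/2, so ρ ≥ 1. Hence ρ = 1.
Therefore ρ = 1.

Order ρ = 1.


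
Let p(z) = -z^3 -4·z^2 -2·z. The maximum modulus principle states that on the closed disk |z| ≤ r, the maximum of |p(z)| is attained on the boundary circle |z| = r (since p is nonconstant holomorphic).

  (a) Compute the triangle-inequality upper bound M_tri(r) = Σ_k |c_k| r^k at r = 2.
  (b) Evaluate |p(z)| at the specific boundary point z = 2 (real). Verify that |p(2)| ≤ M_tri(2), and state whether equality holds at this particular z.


Coefficients: c_0 = 0, c_1 = -2, c_2 = -4, c_3 = -1. Radius r = 2.
Part (a). Triangle bound: M_tri(r) = Σ_k |c_k| r^k
  = |0|·2^0 + |-2|·2^1 + |-4|·2^2 + |-1|·2^3
  = 0 + 4 + 16 + 8 = 28.
This bounds M(r) := max_{|z|=r} |p(z)| from above; equality holds iff all terms c_k z^k can be made to align in phase at a single z on |z|=r.
Part (b). At z = 2 (real, on the circle |z| = r):
  p(2) = (0)·2^0 + (-2)·2^1 + (-4)·2^2 + (-1)·2^3 = -28.
  |p(2)| = 28.
Since all nonzero coefficients share the same sign, |p(2)| = 28 = M_tri(2); the triangle bound is attained at z = 2, so in fact M(r) = 28.

M_tri(2) = 28; |p(2)| = 28; equality at z=2: yes.


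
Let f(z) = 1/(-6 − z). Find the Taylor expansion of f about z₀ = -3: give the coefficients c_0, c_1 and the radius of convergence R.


Let w = z − z₀, so z = z₀ + w.
Then -6 − z = -6 − (z₀ + w) = (-6 − z₀) − w = -3 − w.
f(z) = 1/(-3 − w) = (1/(-3)) · 1/(1 − w/(-3)) = Σ_{n≥0} w^n / (-3)^(n+1).
So c_n = 1/(-3)^(n+1):
  c_0 = 1/(-3)^1 = -1/3.
  c_1 = 1/(-3)^2 = 1/9.
The series is valid for |w/d| < 1, i.e. |z − z₀| < |d|.
Radius of convergence: R = |-6 − z₀| = |-3| = 3 (distance from z₀ to the singularity z = -6).

c_0 = -1/3, c_1 = 1/9; R = 3.


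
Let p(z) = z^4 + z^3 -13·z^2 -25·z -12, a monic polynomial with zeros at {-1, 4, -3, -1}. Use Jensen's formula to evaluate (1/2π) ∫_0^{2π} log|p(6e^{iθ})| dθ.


Zeros: -3, -1, -1, 4; r = 6.
Inside |z| < r: -3, -1, -1, 4. Outside (|z| ≥ r): ∅.
p(0) = -12, so log|p(0)| = log(12) = 2.4849.
Apply Jensen: I(r) = log|p(0)| + Σ_k log(r/|z_k|), summed over zeros inside |z| < r.
  log(r/|z_k|) for z_k = -1: log(6/1) = 1.7918
  log(r/|z_k|) for z_k = 4: log(6/4) = 0.4055
  log(r/|z_k|) for z_k = -3: log(6/3) = 0.6931
  log(r/|z_k|) for z_k = -1: log(6/1) = 1.7918
Sum over inside zeros: 4.6821.
I(r) = log|p(0)| + (inside sum) = 2.4849 + 4.6821 = 7.1670.
Closed form (all zeros inside, monic): I(r) = n·log(r) = 4·log(6) = 7.1670. ✓

I(r) ≈ 7.1670.


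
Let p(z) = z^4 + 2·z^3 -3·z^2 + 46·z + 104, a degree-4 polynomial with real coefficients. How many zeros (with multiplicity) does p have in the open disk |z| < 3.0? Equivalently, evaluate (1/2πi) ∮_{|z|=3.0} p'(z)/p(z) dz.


The zeros of p are: (2 + 3i), (2 - 3i), -4, -2.
Their magnitudes are: 3.606, 3.606, 4, 2.
Zeros with |z| < R = 3.0: -2.
Count = 1.
By the argument principle, (1/2πi) ∮_{|z|=R} p'(z)/p(z) dz equals exactly this count.

Number of zeros inside |z| < 3.0: 1.


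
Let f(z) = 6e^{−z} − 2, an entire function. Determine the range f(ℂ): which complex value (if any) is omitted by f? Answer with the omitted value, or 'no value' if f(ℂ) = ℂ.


Little Picard bounds the complement of f(ℂ) to at most one point.
e^{−z} is never zero on ℂ, so 6·e^{−z} takes every value in ℂ ∖ {0}. Adding -2 shifts the range to ℂ ∖ {-2}. Thus f omits exactly the value -2.

Omitted value: -2.


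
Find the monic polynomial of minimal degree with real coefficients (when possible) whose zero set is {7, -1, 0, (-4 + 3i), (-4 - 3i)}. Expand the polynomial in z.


The polynomial is p(z) = ∏_{α ∈ S} (z − α), where S = {7, -1, 0, (-4 + 3i), (-4 - 3i)}.
Expanding the product yields: p(z) = z^5 + 2·z^4 -30·z^3 -206·z^2 -175·z.
Note conjugate pairs combine to real quadratics: (z − (-4+3i))(z − (-4−3i)) = z² + 8z + 25.
The resulting polynomial has degree 5 and real coefficients as required.

p(z) = z^5 + 2·z^4 -30·z^3 -206·z^2 -175·z.


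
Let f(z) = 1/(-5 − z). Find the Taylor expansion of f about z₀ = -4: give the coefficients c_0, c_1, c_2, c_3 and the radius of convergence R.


Let w = z − z₀, so z = z₀ + w.
Then -5 − z = -5 − (z₀ + w) = (-5 − z₀) − w = -1 − w.
f(z) = 1/(-1 − w) = (1/(-1)) · 1/(1 − w/(-1)) = Σ_{n≥0} w^n / (-1)^(n+1).
So c_n = 1/(-1)^(n+1):
  c_0 = 1/(-1)^1 = -1.
  c_1 = 1/(-1)^2 = 1.
  c_2 = 1/(-1)^3 = -1.
  c_3 = 1/(-1)^4 = 1.
The series is valid for |w/d| < 1, i.e. |z − z₀| < |d|.
Radius of convergence: R = |-5 − z₀| = |-1| = 1 (distance from z₀ to the singularity z = -5).

c_0 = -1, c_1 = 1, c_2 = -1, c_3 = 1; R = 1.


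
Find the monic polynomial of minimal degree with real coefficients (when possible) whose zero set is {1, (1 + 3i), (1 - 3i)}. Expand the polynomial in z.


The polynomial is p(z) = ∏_{α ∈ S} (z − α), where S = {1, (1 + 3i), (1 - 3i)}.
Expanding the product yields: p(z) = z^3 -3·z^2 + 12·z -10.
Note conjugate pairs combine to real quadratics: (z − (1+3i))(z − (1−3i)) = z² − 2z + 10.
The resulting polynomial has degree 3 and real coefficients as required.

p(z) = z^3 -3·z^2 + 12·z -10.


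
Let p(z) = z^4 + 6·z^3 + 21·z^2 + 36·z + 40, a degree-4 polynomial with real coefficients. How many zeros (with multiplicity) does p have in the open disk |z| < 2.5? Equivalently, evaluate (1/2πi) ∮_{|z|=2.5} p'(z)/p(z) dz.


The zeros of p are: (-2 + 2i), (-2 - 2i), (-1 + 2i), (-1 - 2i).
Their magnitudes are: 2.828, 2.828, 2.236, 2.236.
Zeros with |z| < R = 2.5: (-1 + 2i), (-1 - 2i).
Count = 2.
By the argument principle, (1/2πi) ∮_{|z|=R} p'(z)/p(z) dz equals exactly this count.

Number of zeros inside |z| < 2.5: 2.


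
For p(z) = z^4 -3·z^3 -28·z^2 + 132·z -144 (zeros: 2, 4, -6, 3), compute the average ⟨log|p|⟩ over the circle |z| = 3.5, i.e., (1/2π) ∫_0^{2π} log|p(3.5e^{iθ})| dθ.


Zeros: -6, 2, 3, 4; r = 3.5.
Inside |z| < r: 2, 3. Outside (|z| ≥ r): -6, 4.
p(0) = -144, so log|p(0)| = log(144) = 4.9698.
Apply Jensen: I(r) = log|p(0)| + Σ_k log(r/|z_k|), summed over zeros inside |z| < r.
  log(r/|z_k|) for z_k = 2: log(3.5/2) = 0.5596
  log(r/|z_k|) for z_k = 3: log(3.5/3) = 0.1542
  Outside zeros (-6, 4) contribute nothing to the Jensen sum.
Sum over inside zeros: 0.7138.
I(r) = log|p(0)| + (inside sum) = 4.9698 + 0.7138 = 5.6836.
Note: since some zeros are outside |z| ≤ r, the simplified n·log(r) form does NOT apply — only the inside zeros contribute.

I(r) ≈ 5.6836.


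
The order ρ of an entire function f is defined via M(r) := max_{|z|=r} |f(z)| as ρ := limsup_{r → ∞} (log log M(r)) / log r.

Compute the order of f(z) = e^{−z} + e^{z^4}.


Each summand is entire of order 1 and 4 respectively (as in the single-exponential case). The order of a sum is at most the max of the orders, so ρ ≤ 4. For the lower bound: on |z|=r choose arg z so that 1z^4 is real positive; then |e^{1z^4}| = e^{1r^4} while |e^{-1z}| ≤ e^{1r^1} = o(e^{1r^4}). So |f| ≥ e^{1r^4}(1 − o(1)) and ρ ≥ 4. Hence ρ = max(1, 4) = 4.
Therefore ρ = 4.

Order ρ = 4.


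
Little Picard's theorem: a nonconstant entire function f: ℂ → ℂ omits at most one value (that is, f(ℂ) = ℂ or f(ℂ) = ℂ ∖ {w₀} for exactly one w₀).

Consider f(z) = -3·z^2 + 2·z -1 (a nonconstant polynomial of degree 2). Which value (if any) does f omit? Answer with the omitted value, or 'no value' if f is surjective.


Little Picard bounds the complement of f(ℂ) to at most one point.
For every w ∈ ℂ, the equation p(z) − w = 0 is a nonconstant polynomial in z and hence has at least one root by the fundamental theorem of algebra. So p is surjective onto ℂ, omitting no value.

Omitted value: no value.


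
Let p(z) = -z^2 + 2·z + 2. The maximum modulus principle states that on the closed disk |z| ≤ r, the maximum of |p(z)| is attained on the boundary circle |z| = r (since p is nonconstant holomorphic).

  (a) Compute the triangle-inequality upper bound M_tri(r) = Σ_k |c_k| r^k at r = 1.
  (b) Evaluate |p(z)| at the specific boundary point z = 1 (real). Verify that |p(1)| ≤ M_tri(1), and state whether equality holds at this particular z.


Coefficients: c_0 = 2, c_1 = 2, c_2 = -1. Radius r = 1.
Part (a). Triangle bound: M_tri(r) = Σ_k |c_k| r^k
  = |2|·1^0 + |2|·1^1 + |-1|·1^2
  = 2 + 2 + 1 = 5.
This bounds M(r) := max_{|z|=r} |p(z)| from above; equality holds iff all terms c_k z^k can be made to align in phase at a single z on |z|=r.
Part (b). At z = 1 (real, on the circle |z| = r):
  p(1) = (2)·1^0 + (2)·1^1 + (-1)·1^2 = 3.
  |p(1)| = 3.
Check: |p(1)| = 3 ≤ 5 = M_tri(1). ✓ Equality does not hold at z = 1 (the coefficients have mixed signs, so the terms do not all align in phase there).

M_tri(1) = 5; |p(1)| = 3; equality at z=1: no.


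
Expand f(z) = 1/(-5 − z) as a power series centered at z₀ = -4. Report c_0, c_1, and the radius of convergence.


Let w = z − z₀, so z = z₀ + w.
Then -5 − z = -5 − (z₀ + w) = (-5 − z₀) − w = -1 − w.
f(z) = 1/(-1 − w) = (1/(-1)) · 1/(1 − w/(-1)) = Σ_{n≥0} w^n / (-1)^(n+1).
So c_n = 1/(-1)^(n+1):
  c_0 = 1/(-1)^1 = -1.
  c_1 = 1/(-1)^2 = 1.
The series is valid for |w/d| < 1, i.e. |z − z₀| < |d|.
Radius of convergence: R = |-5 − z₀| = |-1| = 1 (distance from z₀ to the singularity z = -5).

c_0 = -1, c_1 = 1; R = 1.


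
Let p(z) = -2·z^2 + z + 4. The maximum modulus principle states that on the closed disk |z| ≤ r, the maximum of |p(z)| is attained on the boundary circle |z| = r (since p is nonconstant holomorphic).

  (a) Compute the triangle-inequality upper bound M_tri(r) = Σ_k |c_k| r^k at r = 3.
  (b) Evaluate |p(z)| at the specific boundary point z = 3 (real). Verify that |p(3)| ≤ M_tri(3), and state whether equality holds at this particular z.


Coefficients: c_0 = 4, c_1 = 1, c_2 = -2. Radius r = 3.
Part (a). Triangle bound: M_tri(r) = Σ_k |c_k| r^k
  = |4|·3^0 + |1|·3^1 + |-2|·3^2
  = 4 + 3 + 18 = 25.
This bounds M(r) := max_{|z|=r} |p(z)| from above; equality holds iff all terms c_k z^k can be made to align in phase at a single z on |z|=r.
Part (b). At z = 3 (real, on the circle |z| = r):
  p(3) = (4)·3^0 + (1)·3^1 + (-2)·3^2 = -11.
  |p(3)| = 11.
Check: |p(3)| = 11 ≤ 25 = M_tri(3). ✓ Equality does not hold at z = 3 (the coefficients have mixed signs, so the terms do not all align in phase there).

M_tri(3) = 25; |p(3)| = 11; equality at z=3: no.


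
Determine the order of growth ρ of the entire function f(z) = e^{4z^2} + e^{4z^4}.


Each summand is entire of order 2 and 4 respectively (as in the single-exponential case). The order of a sum is at most the max of the orders, so ρ ≤ 4. For the lower bound: on |z|=r choose arg z so that 4z^4 is real positive; then |e^{4z^4}| = e^{4r^4} while |e^{4z^2}| ≤ e^{4r^2} = o(e^{4r^4}). So |f| ≥ e^{4r^4}(1 − o(1)) and ρ ≥ 4. Hence ρ = max(2, 4) = 4.
Therefore ρ = 4.

Order ρ = 4.


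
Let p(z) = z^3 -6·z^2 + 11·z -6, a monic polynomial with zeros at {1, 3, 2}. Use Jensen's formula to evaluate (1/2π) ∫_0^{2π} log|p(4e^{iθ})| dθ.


Zeros: 1, 2, 3; r = 4.
Inside |z| < r: 1, 2, 3. Outside (|z| ≥ r): ∅.
p(0) = -6, so log|p(0)| = log(6) = 1.7918.
Apply Jensen: I(r) = log|p(0)| + Σ_k log(r/|z_k|), summed over zeros inside |z| < r.
  log(r/|z_k|) for z_k = 1: log(4/1) = 1.3863
  log(r/|z_k|) for z_k = 3: log(4/3) = 0.2877
  log(r/|z_k|) for z_k = 2: log(4/2) = 0.6931
Sum over inside zeros: 2.3671.
I(r) = log|p(0)| + (inside sum) = 1.7918 + 2.3671 = 4.1589.
Closed form (all zeros inside, monic): I(r) = n·log(r) = 3·log(4) = 4.1589. ✓

I(r) ≈ 4.1589.
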